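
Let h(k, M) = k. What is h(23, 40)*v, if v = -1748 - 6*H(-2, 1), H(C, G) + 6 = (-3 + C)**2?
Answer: -42826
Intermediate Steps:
H(C, G) = -6 + (-3 + C)**2
v = -1862 (v = -1748 - 6*(-6 + (-3 - 2)**2) = -1748 - 6*(-6 + (-5)**2) = -1748 - 6*(-6 + 25) = -1748 - 6*19 = -1748 - 114 = -1862)
h(23, 40)*v = 23*(-1862) = -42826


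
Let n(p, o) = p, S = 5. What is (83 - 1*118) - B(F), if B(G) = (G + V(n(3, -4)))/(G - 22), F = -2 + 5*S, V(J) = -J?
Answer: -55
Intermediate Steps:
F = 23 (F = -2 + 5*5 = -2 + 25 = 23)
B(G) = (-3 + G)/(-22 + G) (B(G) = (G - 1*3)/(G - 22) = (G - 3)/(-22 + G) = (-3 + G)/(-22 + G))
(83 - 1*118) - B(F) = (83 - 1*118) - (-3 + 23)/(-22 + 23) = (83 - 118) - 20/1 = -35 - 20 = -55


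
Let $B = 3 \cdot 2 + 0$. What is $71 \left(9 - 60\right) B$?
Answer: $-21726$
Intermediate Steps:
$B = 6$ ($B = 6 + 0 = 6$)
$71 \left(9 - 60\right) B = 71 \left(9 - 60\right) 6 = 71 \left(-51\right) 6 = \left(-3621\right) 6 = -21726$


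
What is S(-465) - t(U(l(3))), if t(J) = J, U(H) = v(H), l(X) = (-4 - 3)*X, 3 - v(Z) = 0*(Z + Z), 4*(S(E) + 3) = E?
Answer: -489/4 ≈ -122.25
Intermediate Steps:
S(E) = -3 + E/4
v(Z) = 3 (v(Z) = 3 - 0*(Z + Z) = 3 - 0*2*Z = 3 - 1*0 = 3 + 0 = 3)
l(X) = -7*X
U(H) = 3
S(-465) - t(U(l(3))) = (-3 + (¼)*(-465)) - 1*3 = (-3 - 465/4) - 3 = -477/4 - 3 = -489/4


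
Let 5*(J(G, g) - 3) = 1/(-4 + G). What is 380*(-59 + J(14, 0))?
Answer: -106362/5 ≈ -21272.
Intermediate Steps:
J(G, g) = 3 + 1/(5*(-4 + G))
380*(-59 + J(14, 0)) = 380*(-59 + (-59 + 15*14)/(5*(-4 + 14))) = 380*(-59 + (1/5)*(-59 + 210)/10) = 380*(-59 + (1/5)*(1/10)*151) = 380*(-59 + 151/50) = 380*(-2799/50) = -106362/5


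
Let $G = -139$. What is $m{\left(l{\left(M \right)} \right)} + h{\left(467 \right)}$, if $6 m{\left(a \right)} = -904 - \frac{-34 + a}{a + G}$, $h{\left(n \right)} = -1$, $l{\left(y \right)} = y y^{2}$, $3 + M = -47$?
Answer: $- \frac{904774}{5959} \approx -151.83$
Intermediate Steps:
$M = -50$ ($M = -3 - 47 = -50$)
$l{\left(y \right)} = y^{3}$
$m{\left(a \right)} = - \frac{452}{3} - \frac{-34 + a}{6 \left(-139 + a\right)}$ ($m{\left(a \right)} = \frac{-904 - \frac{-34 + a}{a - 139}}{6} = \frac{-904 - \frac{-34 + a}{-139 + a}}{6} = - \frac{452}{3} - \frac{-34 + a}{6 \left(-139 + a\right)}$)
$m{\left(l{\left(M \right)} \right)} + h{\left(467 \right)} = \frac{5 \left(25138 - 181 \left(-50\right)^{3}\right)}{6 \left(-139 + \left(-50\right)^{3}\right)} - 1 = \frac{5 \left(25138 - -22625000\right)}{6 \left(-139 - 125000\right)} - 1 = \frac{5 \left(25138 + 22625000\right)}{6 \left(-125139\right)} - 1 = \frac{5}{6} \left(- \frac{1}{125139}\right) 22650138 - 1 = - \frac{898815}{5959} - 1 = - \frac{904774}{5959}$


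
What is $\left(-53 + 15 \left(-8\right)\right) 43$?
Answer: $-7439$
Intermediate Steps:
$\left(-53 + 15 \left(-8\right)\right) 43 = \left(-53 - 120\right) 43 = \left(-173\right) 43 = -7439$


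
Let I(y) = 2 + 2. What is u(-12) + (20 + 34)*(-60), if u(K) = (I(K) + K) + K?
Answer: -3260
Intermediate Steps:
I(y) = 4
u(K) = 4 + 2*K (u(K) = (4 + K) + K = 4 + 2*K)
u(-12) + (20 + 34)*(-60) = (4 + 2*(-12)) + (20 + 34)*(-60) = (4 - 24) + 54*(-60) = -20 - 3240 = -3260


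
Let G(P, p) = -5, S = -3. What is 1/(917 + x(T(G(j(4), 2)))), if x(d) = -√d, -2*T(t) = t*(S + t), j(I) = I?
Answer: 917/840909 + 2*I*√5/840909 ≈ 0.0010905 + 5.3182e-6*I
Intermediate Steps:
T(t) = -t*(-3 + t)/2
1/(917 + x(T(G(j(4), 2)))) = 1/(917 - √((½)*(-5)*(3 - 1*(-5)))) = 1/(917 - √((½)*(-5)*(3 + 5))) = 1/(917 - √((½)*(-5)*8)) = 1/(917 - √(-20)) = 1/(917 - 2*I*√5)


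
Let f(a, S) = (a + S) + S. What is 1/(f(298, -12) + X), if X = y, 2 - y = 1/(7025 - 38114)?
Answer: 31089/8580565 ≈ 0.0036232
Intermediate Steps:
y = 62179/31089 (y = 2 - 1/(7025 - 38114) = 2 - 1/(-31089) = 2 - 1*(-1/31089) = 2 + 1/31089 = 62179/31089 ≈ 2.0000)
f(a, S) = a + 2*S (f(a, S) = (S + a) + S = a + 2*S)
X = 62179/31089 ≈ 2.0000
1/(f(298, -12) + X) = 1/((298 + 2*(-12)) + 62179/31089) = 1/((298 - 24) + 62179/31089) = 1/(274 + 62179/31089) = 1/(8580565/31089) = 31089/8580565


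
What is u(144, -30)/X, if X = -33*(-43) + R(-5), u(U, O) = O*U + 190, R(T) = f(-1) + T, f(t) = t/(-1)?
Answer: -826/283 ≈ -2.9187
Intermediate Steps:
f(t) = -t (f(t) = t*(-1) = -t)
R(T) = 1 + T (R(T) = -1*(-1) + T = 1 + T)
u(U, O) = 190 + O*U
X = 1415 (X = -33*(-43) + (1 - 5) = 1419 - 4 = 1415)
u(144, -30)/X = (190 - 30*144)/1415 = (190 - 4320)*(1/1415) = -4130*1/1415 = -826/283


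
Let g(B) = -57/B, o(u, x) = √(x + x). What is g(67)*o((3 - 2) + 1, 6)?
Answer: -114*√3/67 ≈ -2.9471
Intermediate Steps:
o(u, x) = √2*√x (o(u, x) = √(2*x) = √2*√x)
g(67)*o((3 - 2) + 1, 6) = (-57/67)*(√2*√6) = (-57*1/67)*(2*√3) = -114*√3/67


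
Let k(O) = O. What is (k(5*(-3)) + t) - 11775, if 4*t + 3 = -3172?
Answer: -50335/4 ≈ -12584.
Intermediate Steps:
t = -3175/4 (t = -¾ + (¼)*(-3172) = -¾ - 793 = -3175/4 ≈ -793.75)
(k(5*(-3)) + t) - 11775 = (5*(-3) - 3175/4) - 11775 = (-15 - 3175/4) - 11775 = -3235/4 - 11775 = -50335/4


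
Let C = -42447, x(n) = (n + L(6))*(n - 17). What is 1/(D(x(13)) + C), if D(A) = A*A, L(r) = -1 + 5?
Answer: -1/37823 ≈ -2.6439e-5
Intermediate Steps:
L(r) = 4
x(n) = (-17 + n)*(4 + n) (x(n) = (n + 4)*(n - 17) = (4 + n)*(-17 + n) = (-17 + n)*(4 + n))
D(A) = A**2
1/(D(x(13)) + C) = 1/((-68 + 13**2 - 13*13)**2 - 42447) = 1/((-68 + 169 - 169)**2 - 42447) = 1/((-68)**2 - 42447) = 1/(4624 - 42447) = 1/(-37823) = -1/37823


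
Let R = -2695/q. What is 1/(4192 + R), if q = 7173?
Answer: 7173/30066521 ≈ 0.00023857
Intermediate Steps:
R = -2695/7173 ≈ -0.37571
1/(4192 + R) = 1/(4192 - 2695/7173) = 1/(30066521/7173) = 7173/30066521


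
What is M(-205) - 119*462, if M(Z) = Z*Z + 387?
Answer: -12566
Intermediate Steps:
M(Z) = 387 + Z² (M(Z) = Z² + 387 = 387 + Z²)
M(-205) - 119*462 = (387 + (-205)²) - 119*462 = (387 + 42025) - 54978 = 42412 - 54978 = -12566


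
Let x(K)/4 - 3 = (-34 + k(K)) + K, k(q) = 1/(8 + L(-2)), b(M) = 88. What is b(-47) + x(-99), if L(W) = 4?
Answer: -1295/3 ≈ -431.67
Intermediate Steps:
k(q) = 1/12 (k(q) = 1/(8 + 4) = 1/12)
x(K) = -371/3 + 4*K (x(K) = 12 + 4*((-34 + 1/12) + K) = 12 + 4*(-407/12 + K) = 12 + (-407/3 + 4*K) = -371/3 + 4*K)
b(-47) + x(-99) = 88 + (-371/3 + 4*(-99)) = 88 + (-371/3 - 396) = 88 - 1559/3 = -1295/3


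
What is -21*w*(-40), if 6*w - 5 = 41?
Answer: 6440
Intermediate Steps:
w = 23/3 (w = 5/6 + (1/6)*41 = 5/6 + 41/6 = 23/3 ≈ 7.6667)
-21*w*(-40) = -21*23/3*(-40) = -161*(-40) = 6440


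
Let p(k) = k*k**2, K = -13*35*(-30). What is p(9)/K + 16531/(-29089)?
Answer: -68147423/132354950 ≈ -0.51488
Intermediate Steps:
K = 13650 (K = -455*(-30) = 13650)
p(k) = k**3
p(9)/K + 16531/(-29089) = 9**3/13650 + 16531/(-29089) = 729*(1/13650) + 16531*(-1/29089) = 243/4550 - 16531/29089 = -68147423/132354950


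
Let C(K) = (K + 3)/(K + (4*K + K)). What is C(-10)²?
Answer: 49/3600 ≈ 0.013611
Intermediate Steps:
C(K) = (3 + K)/(6*K) (C(K) = (3 + K)/(K + 5*K) = (3 + K)/((6*K)) = (3 + K)*(1/(6*K)) = (3 + K)/(6*K))
C(-10)² = ((⅙)*(3 - 10)/(-10))² = ((⅙)*(-⅒)*(-7))² = (7/60)² = 49/3600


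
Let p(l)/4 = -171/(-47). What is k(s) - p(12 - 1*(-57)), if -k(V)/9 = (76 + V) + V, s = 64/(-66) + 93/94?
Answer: -361335/517 ≈ -698.91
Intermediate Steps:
p(l) = 684/47 (p(l) = 4*(-171/(-47)) = 4*(-171*(-1/47)) = 4*(171/47) = 684/47)
s = 61/3102 (s = 64*(-1/66) + 93*(1/94) = -32/33 + 93/94 = 61/3102 ≈ 0.019665)
k(V) = -684 - 18*V (k(V) = -9*((76 + V) + V) = -9*(76 + 2*V) = -684 - 18*V)
k(s) - p(12 - 1*(-57)) = (-684 - 18*61/3102) - 1*684/47 = (-684 - 183/517) - 684/47 = -353811/517 - 684/47 = -361335/517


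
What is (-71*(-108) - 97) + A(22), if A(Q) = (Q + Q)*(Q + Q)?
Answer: 9507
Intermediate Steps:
A(Q) = 4*Q² (A(Q) = (2*Q)*(2*Q) = 4*Q²)
(-71*(-108) - 97) + A(22) = (-71*(-108) - 97) + 4*22² = (7668 - 97) + 4*484 = 7571 + 1936 = 9507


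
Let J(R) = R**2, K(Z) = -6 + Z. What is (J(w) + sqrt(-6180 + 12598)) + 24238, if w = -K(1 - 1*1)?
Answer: 24274 + sqrt(6418) ≈ 24354.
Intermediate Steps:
w = 6 (w = -(-6 + (1 - 1*1)) = -(-6 + (1 - 1)) = -(-6 + 0) = -1*(-6) = 6)
(J(w) + sqrt(-6180 + 12598)) + 24238 = (6**2 + sqrt(-6180 + 12598)) + 24238 = (36 + sqrt(6418)) + 24238 = 24274 + sqrt(6418)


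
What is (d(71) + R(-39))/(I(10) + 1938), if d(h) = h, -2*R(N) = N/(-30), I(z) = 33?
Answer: 469/13140 ≈ 0.035693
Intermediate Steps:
R(N) = N/60 (R(N) = -N/(2*(-30)) = -N*(-1)/(2*30) = -(-1)*N/60 = N/60)
(d(71) + R(-39))/(I(10) + 1938) = (71 + (1/60)*(-39))/(33 + 1938) = (71 - 13/20)/1971 = (1407/20)*(1/1971) = 469/13140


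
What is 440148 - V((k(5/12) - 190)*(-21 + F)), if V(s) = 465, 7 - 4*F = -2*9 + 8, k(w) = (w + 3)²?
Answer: 439683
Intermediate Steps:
k(w) = (3 + w)²
F = 17/4 (F = 7/4 - (-2*9 + 8)/4 = 7/4 - (-18 + 8)/4 = 7/4 - ¼*(-10) = 7/4 + 5/2 = 17/4 ≈ 4.2500)
440148 - V((k(5/12) - 190)*(-21 + F)) = 440148 - 1*465 = 440148 - 465 = 439683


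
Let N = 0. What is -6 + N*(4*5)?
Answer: -6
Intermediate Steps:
-6 + N*(4*5) = -6 + 0*(4*5) = -6 + 0*20 = -6 + 0 = -6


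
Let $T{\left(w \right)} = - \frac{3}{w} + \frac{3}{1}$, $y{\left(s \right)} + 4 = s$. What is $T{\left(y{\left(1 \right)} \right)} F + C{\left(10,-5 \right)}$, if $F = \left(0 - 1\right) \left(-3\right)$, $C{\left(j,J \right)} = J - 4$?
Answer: $3$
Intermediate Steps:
$C{\left(j,J \right)} = -4 + J$
$F = 3$ ($F = \left(-1\right) \left(-3\right) = 3$)
$y{\left(s \right)} = -4 + s$
$T{\left(w \right)} = 3 - \frac{3}{w}$ ($T{\left(w \right)} = - \frac{3}{w} + 3 \cdot 1 = - \frac{3}{w} + 3 = 3 - \frac{3}{w}$)
$T{\left(y{\left(1 \right)} \right)} F + C{\left(10,-5 \right)} = \left(3 - \frac{3}{-4 + 1}\right) 3 - 9 = \left(3 - \frac{3}{-3}\right) 3 - 9 = \left(3 - -1\right) 3 - 9 = \left(3 + 1\right) 3 - 9 = 4 \cdot 3 - 9 = 12 - 9 = 3$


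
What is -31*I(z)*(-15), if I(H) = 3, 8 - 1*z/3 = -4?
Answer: 1395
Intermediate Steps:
z = 36 (z = 24 - 3*(-4) = 24 + 12 = 36)
-31*I(z)*(-15) = -31*3*(-15) = -93*(-15) = 1395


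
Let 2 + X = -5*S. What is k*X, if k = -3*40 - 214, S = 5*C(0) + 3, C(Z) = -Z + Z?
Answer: 5678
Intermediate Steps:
C(Z) = 0
S = 3 (S = 5*0 + 3 = 0 + 3 = 3)
X = -17 (X = -2 - 5*3 = -2 - 15 = -17)
k = -334 (k = -120 - 214 = -334)
k*X = -334*(-17) = 5678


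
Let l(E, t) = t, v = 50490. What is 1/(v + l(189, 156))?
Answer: 1/50646 ≈ 1.9745e-5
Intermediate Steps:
1/(v + l(189, 156)) = 1/(50490 + 156) = 1/50646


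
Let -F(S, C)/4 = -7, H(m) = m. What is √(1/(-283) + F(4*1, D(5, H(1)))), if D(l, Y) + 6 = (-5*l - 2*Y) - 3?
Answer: √2242209/283 ≈ 5.2912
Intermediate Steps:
D(l, Y) = -9 - 5*l - 2*Y (D(l, Y) = -6 + ((-5*l - 2*Y) - 3) = -6 + (-3 - 5*l - 2*Y) = -9 - 5*l - 2*Y)
F(S, C) = 28 (F(S, C) = -4*(-7) = 28)
√(1/(-283) + F(4*1, D(5, H(1)))) = √(1/(-283) + 28) = √(-1/283 + 28) = √(7923/283) = √2242209/283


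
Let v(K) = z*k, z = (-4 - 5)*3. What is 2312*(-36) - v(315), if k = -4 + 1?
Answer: -83313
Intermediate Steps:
z = -27 (z = -9*3 = -27)
k = -3
v(K) = 81 (v(K) = -27*(-3) = 81)
2312*(-36) - v(315) = 2312*(-36) - 1*81 = -83232 - 81 = -83313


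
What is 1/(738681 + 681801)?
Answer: 1/1420482 ≈ 7.0399e-7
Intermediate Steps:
1/(738681 + 681801) = 1/1420482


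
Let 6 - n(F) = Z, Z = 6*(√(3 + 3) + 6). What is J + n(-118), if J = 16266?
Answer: 16236 - 6*√6 ≈ 16221.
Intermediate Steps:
Z = 36 + 6*√6 (Z = 6*(√6 + 6) = 6*(6 + √6) = 36 + 6*√6 ≈ 50.697)
n(F) = -30 - 6*√6 (n(F) = 6 - (36 + 6*√6) = 6 + (-36 - 6*√6) = -30 - 6*√6)
J + n(-118) = 16266 + (-30 - 6*√6) = 16236 - 6*√6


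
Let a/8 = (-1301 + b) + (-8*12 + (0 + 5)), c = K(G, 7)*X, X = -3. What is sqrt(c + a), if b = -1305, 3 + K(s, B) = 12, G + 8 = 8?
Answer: I*sqrt(21603) ≈ 146.98*I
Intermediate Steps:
G = 0 (G = -8 + 8 = 0)
K(s, B) = 9 (K(s, B) = -3 + 12 = 9)
c = -27 (c = 9*(-3) = -27)
a = -21576 (a = 8*((-1301 - 1305) + (-8*12 + (0 + 5))) = 8*(-2606 + (-96 + 5)) = 8*(-2606 - 91) = 8*(-2697) = -21576)
sqrt(c + a) = sqrt(-27 - 21576) = sqrt(-21603) = I*sqrt(21603)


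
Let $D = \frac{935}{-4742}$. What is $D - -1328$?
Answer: $\frac{6296441}{4742} \approx 1327.8$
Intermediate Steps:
$D = - \frac{935}{4742}$ ($D = 935 \left(- \frac{1}{4742}\right) = - \frac{935}{4742} \approx -0.19717$)
$D - -1328 = - \frac{935}{4742} - -1328 = - \frac{935}{4742} + 1328 = \frac{6296441}{4742}$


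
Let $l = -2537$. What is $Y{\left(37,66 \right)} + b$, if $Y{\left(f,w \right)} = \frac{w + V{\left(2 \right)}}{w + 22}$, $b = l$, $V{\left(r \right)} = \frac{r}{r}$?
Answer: $- \frac{223189}{88} \approx -2536.2$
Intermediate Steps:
$V{\left(r \right)} = 1$
$b = -2537$
$Y{\left(f,w \right)} = \frac{1 + w}{22 + w}$ ($Y{\left(f,w \right)} = \frac{w + 1}{w + 22} = \frac{1 + w}{22 + w}$)
$Y{\left(37,66 \right)} + b = \frac{1 + 66}{22 + 66} - 2537 = \frac{1}{88} \cdot 67 - 2537 = \frac{67}{88} - 2537 = - \frac{223189}{88}$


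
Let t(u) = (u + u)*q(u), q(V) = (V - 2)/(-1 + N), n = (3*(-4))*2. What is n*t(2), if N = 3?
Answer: 0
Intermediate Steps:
n = -24 (n = -12*2 = -24)
q(V) = -1 + V/2 (q(V) = (V - 2)/(-1 + 3) = (-2 + V)/2 = (-2 + V)*(½) = -1 + V/2)
t(u) = 2*u*(-1 + u/2) (t(u) = (u + u)*(-1 + u/2) = (2*u)*(-1 + u/2) = 2*u*(-1 + u/2))
n*t(2) = -48*(-2 + 2) = -48*0 = -24*0 = 0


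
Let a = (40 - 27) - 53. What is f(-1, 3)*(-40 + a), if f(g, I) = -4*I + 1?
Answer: 880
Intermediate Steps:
a = -40 (a = 13 - 53 = -40)
f(g, I) = 1 - 4*I
f(-1, 3)*(-40 + a) = (1 - 4*3)*(-40 - 40) = (1 - 12)*(-80) = -11*(-80) = 880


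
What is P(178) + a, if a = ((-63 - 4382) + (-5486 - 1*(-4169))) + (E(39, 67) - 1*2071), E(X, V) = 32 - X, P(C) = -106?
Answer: -7946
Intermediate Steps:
a = -7840 (a = ((-63 - 4382) + (-5486 - 1*(-4169))) + ((32 - 1*39) - 1*2071) = (-4445 + (-5486 + 4169)) + ((32 - 39) - 2071) = (-4445 - 1317) + (-7 - 2071) = -5762 - 2078 = -7840)
P(178) + a = -106 - 7840 = -7946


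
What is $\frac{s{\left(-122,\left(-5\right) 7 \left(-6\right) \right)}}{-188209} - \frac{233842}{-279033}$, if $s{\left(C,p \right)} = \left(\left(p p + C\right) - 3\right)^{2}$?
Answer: $- \frac{539550178626647}{52516521897} \approx -10274.0$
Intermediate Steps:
$s{\left(C,p \right)} = \left(-3 + C + p^{2}\right)^{2}$ ($s{\left(C,p \right)} = \left(\left(p^{2} + C\right) - 3\right)^{2} = \left(\left(C + p^{2}\right) - 3\right)^{2} = \left(-3 + C + p^{2}\right)^{2}$)
$\frac{s{\left(-122,\left(-5\right) 7 \left(-6\right) \right)}}{-188209} - \frac{233842}{-279033} = \frac{\left(-3 - 122 + \left(\left(-5\right) 7 \left(-6\right)\right)^{2}\right)^{2}}{-188209} - \frac{233842}{-279033} = \left(-3 - 122 + \left(\left(-35\right) \left(-6\right)\right)^{2}\right)^{2} \left(- \frac{1}{188209}\right) - - \frac{233842}{279033} = \left(-3 - 122 + 210^{2}\right)^{2} \left(- \frac{1}{188209}\right) + \frac{233842}{279033} = \left(-3 - 122 + 44100\right)^{2} \left(- \frac{1}{188209}\right) + \frac{233842}{279033} = 43975^{2} \left(- \frac{1}{188209}\right) + \frac{233842}{279033} = 1933800625 \left(- \frac{1}{188209}\right) + \frac{233842}{279033} = - \frac{1933800625}{188209} + \frac{233842}{279033} = - \frac{539550178626647}{52516521897}$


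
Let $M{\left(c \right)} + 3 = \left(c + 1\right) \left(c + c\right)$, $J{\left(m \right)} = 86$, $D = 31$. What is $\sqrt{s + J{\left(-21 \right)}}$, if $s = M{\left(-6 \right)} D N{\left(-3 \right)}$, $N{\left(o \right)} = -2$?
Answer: $2 i \sqrt{862} \approx 58.72 i$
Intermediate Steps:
$M{\left(c \right)} = -3 + 2 c \left(1 + c\right)$ ($M{\left(c \right)} = -3 + \left(c + 1\right) \left(c + c\right) = -3 + \left(1 + c\right) 2 c = -3 + 2 c \left(1 + c\right)$)
$s = -3534$ ($s = \left(-3 + 2 \left(-6\right) + 2 \left(-6\right)^{2}\right) 31 \left(-2\right) = \left(-3 - 12 + 2 \cdot 36\right) 31 \left(-2\right) = \left(-3 - 12 + 72\right) 31 \left(-2\right) = 57 \cdot 31 \left(-2\right) = 1767 \left(-2\right) = -3534$)
$\sqrt{s + J{\left(-21 \right)}} = \sqrt{-3534 + 86} = \sqrt{-3448} = 2 i \sqrt{862}$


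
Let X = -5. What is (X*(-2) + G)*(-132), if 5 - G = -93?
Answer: -14256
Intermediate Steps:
G = 98 (G = 5 - 1*(-93) = 5 + 93 = 98)
(X*(-2) + G)*(-132) = (-5*(-2) + 98)*(-132) = (10 + 98)*(-132) = 108*(-132) = -14256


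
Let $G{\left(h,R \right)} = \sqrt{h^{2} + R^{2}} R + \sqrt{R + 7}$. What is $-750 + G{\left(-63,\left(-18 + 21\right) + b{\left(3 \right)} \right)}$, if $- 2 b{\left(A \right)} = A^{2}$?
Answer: $-750 + \frac{\sqrt{22}}{2} - \frac{9 \sqrt{1765}}{4} \approx -842.18$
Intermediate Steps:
$b{\left(A \right)} = - \frac{A^{2}}{2}$
$G{\left(h,R \right)} = \sqrt{7 + R} + R \sqrt{R^{2} + h^{2}}$ ($G{\left(h,R \right)} = \sqrt{R^{2} + h^{2}} R + \sqrt{7 + R} = R \sqrt{R^{2} + h^{2}} + \sqrt{7 + R} = \sqrt{7 + R} + R \sqrt{R^{2} + h^{2}}$)
$-750 + G{\left(-63,\left(-18 + 21\right) + b{\left(3 \right)} \right)} = -750 + \left(\sqrt{7 + \left(\left(-18 + 21\right) - \frac{3^{2}}{2}\right)} + \left(\left(-18 + 21\right) - \frac{3^{2}}{2}\right) \sqrt{\left(\left(-18 + 21\right) - \frac{3^{2}}{2}\right)^{2} + \left(-63\right)^{2}}\right) = -750 + \left(\sqrt{7 + \left(3 - \frac{9}{2}\right)} + \left(3 - \frac{9}{2}\right) \sqrt{\left(3 - \frac{9}{2}\right)^{2} + 3969}\right) = -750 + \left(\sqrt{7 - \frac{3}{2}} - \frac{3 \sqrt{\left(- \frac{3}{2}\right)^{2} + 3969}}{2}\right) = -750 + \left(\sqrt{\frac{11}{2}} - \frac{3 \sqrt{\frac{9}{4} + 3969}}{2}\right) = -750 - \left(- \frac{\sqrt{22}}{2} + \frac{9 \sqrt{1765}}{4}\right) = -750 + \frac{\sqrt{22}}{2} - \frac{9 \sqrt{1765}}{4}$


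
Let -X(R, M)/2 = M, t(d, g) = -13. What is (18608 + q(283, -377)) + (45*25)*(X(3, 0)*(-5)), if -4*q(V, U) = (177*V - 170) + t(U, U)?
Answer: 6131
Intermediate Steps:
q(V, U) = 183/4 - 177*V/4 (q(V, U) = -((177*V - 170) - 13)/4 = -((-170 + 177*V) - 13)/4 = -(-183 + 177*V)/4 = 183/4 - 177*V/4)
X(R, M) = -2*M
(18608 + q(283, -377)) + (45*25)*(X(3, 0)*(-5)) = (18608 + (183/4 - 177/4*283)) + (45*25)*(-2*0*(-5)) = (18608 + (183/4 - 50091/4)) + 1125*(0*(-5)) = (18608 - 12477) + 1125*0 = 6131 + 0 = 6131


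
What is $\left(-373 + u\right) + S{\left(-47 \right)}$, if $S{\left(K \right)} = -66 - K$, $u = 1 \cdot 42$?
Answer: $-350$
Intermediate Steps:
$u = 42$
$\left(-373 + u\right) + S{\left(-47 \right)} = \left(-373 + 42\right) - 19 = -331 + \left(-66 + 47\right) = -331 - 19 = -350$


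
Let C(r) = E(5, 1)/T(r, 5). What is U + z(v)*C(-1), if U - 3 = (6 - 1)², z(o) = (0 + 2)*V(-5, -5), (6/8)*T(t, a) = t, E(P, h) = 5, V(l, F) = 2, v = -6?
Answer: 13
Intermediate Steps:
T(t, a) = 4*t/3
C(r) = 15/(4*r) (C(r) = 5/((4*r/3)) = 5*(3/(4*r)) = 15/(4*r))
z(o) = 4 (z(o) = (0 + 2)*2 = 2*2 = 4)
U = 28 (U = 3 + (6 - 1)² = 3 + 5² = 3 + 25 = 28)
U + z(v)*C(-1) = 28 + 4*((15/4)/(-1)) = 28 + 4*((15/4)*(-1)) = 28 + 4*(-15/4) = 28 - 15 = 13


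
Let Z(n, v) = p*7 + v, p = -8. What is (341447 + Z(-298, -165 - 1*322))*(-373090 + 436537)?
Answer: 21629336088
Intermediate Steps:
Z(n, v) = -56 + v (Z(n, v) = -8*7 + v = -56 + v)
(341447 + Z(-298, -165 - 1*322))*(-373090 + 436537) = (341447 + (-56 + (-165 - 1*322)))*(-373090 + 436537) = (341447 + (-56 + (-165 - 322)))*63447 = (341447 + (-56 - 487))*63447 = (341447 - 543)*63447 = 340904*63447 = 21629336088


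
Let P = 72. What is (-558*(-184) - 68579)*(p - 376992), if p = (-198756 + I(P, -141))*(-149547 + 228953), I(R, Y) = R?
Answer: -537887943982728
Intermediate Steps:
p = -15776701704 (p = (-198756 + 72)*(-149547 + 228953) = -198684*79406 = -15776701704)
(-558*(-184) - 68579)*(p - 376992) = (-558*(-184) - 68579)*(-15776701704 - 376992) = (102672 - 68579)*(-15777078696) = 34093*(-15777078696) = -537887943982728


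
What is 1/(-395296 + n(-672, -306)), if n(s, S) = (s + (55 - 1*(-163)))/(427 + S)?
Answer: -121/47831270 ≈ -2.5297e-6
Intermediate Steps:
n(s, S) = (218 + s)/(427 + S) (n(s, S) = (s + (55 + 163))/(427 + S) = (s + 218)/(427 + S) = (218 + s)/(427 + S))
1/(-395296 + n(-672, -306)) = 1/(-395296 + (218 - 672)/(427 - 306)) = 1/(-395296 - 454/121) = 1/(-47831270/121) = -121/47831270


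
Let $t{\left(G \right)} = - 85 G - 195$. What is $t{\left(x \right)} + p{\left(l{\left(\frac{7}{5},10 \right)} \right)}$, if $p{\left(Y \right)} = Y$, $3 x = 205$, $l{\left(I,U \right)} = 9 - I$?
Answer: $- \frac{89936}{15} \approx -5995.7$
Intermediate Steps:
$x = \frac{205}{3}$ ($x = \frac{1}{3} \cdot 205 = \frac{205}{3} \approx 68.333$)
$t{\left(G \right)} = -195 - 85 G$
$t{\left(x \right)} + p{\left(l{\left(\frac{7}{5},10 \right)} \right)} = \left(-195 - \frac{17425}{3}\right) + \left(9 - \frac{7}{5}\right) = \left(-195 - \frac{17425}{3}\right) + \left(9 - 7 \cdot \frac{1}{5}\right) = - \frac{18010}{3} + \left(9 - \frac{7}{5}\right) = - \frac{18010}{3} + \frac{38}{5} = - \frac{89936}{15}$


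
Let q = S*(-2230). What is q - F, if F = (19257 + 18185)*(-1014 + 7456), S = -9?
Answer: -241181294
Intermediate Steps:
q = 20070 (q = -9*(-2230) = 20070)
F = 241201364 (F = 37442*6442 = 241201364)
q - F = 20070 - 1*241201364 = 20070 - 241201364 = -241181294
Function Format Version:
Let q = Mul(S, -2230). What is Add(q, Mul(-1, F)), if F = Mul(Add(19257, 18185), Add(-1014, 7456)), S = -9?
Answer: -241181294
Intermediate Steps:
q = 20070 (q = Mul(-9, -2230) = 20070)
F = 241201364 (F = Mul(37442, 6442) = 241201364)
Add(q, Mul(-1, F)) = Add(20070, Mul(-1, 241201364)) = Add(20070, -241201364) = -241181294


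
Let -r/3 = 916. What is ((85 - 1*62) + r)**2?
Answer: 7425625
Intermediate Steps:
r = -2748 (r = -3*916 = -2748)
((85 - 1*62) + r)**2 = ((85 - 1*62) - 2748)**2 = ((85 - 62) - 2748)**2 = (23 - 2748)**2 = (-2725)**2 = 7425625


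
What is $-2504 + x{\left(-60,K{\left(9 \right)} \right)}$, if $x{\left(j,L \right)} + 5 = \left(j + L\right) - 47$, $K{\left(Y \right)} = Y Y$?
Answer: $-2535$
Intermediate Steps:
$K{\left(Y \right)} = Y^{2}$
$x{\left(j,L \right)} = -52 + L + j$ ($x{\left(j,L \right)} = -5 - \left(47 - L - j\right) = -5 + \left(-47 + L + j\right) = -52 + L + j$)
$-2504 + x{\left(-60,K{\left(9 \right)} \right)} = -2504 - \left(112 - 81\right) = -2504 - 31 = -2535$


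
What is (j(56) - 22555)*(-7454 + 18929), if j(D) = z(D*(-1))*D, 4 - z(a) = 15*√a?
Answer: -256248225 - 19278000*I*√14 ≈ -2.5625e+8 - 7.2132e+7*I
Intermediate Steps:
z(a) = 4 - 15*√a
j(D) = D*(4 - 15*√(-D)) (j(D) = (4 - 15*√(-D))*D = D*(4 - 15*√(-D)))
(j(56) - 22555)*(-7454 + 18929) = (56*(4 - 15*2*I*√14) - 22555)*(-7454 + 18929) = (56*(4 - 30*I*√14) - 22555)*11475 = ((224 - 1680*I*√14) - 22555)*11475 = (-22331 - 1680*I*√14)*11475 = -256248225 - 19278000*I*√14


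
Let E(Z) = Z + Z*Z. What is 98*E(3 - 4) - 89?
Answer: -89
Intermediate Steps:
E(Z) = Z + Z**2
98*E(3 - 4) - 89 = 98*((3 - 4)*(1 + (3 - 4))) - 89 = 98*(-(1 - 1)) - 89 = 98*(-1*0) - 89 = 98*0 - 89 = 0 - 89 = -89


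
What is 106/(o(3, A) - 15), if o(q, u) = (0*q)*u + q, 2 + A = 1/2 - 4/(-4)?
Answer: -53/6 ≈ -8.8333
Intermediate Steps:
A = -½ (A = -2 + (1/2 - 4/(-4)) = -2 + (1*(½) - 4*(-¼)) = -2 + (½ + 1) = -2 + 3/2 = -½ ≈ -0.50000)
o(q, u) = q (o(q, u) = 0*u + q = 0 + q = q)
106/(o(3, A) - 15) = 106/(3 - 15) = 106/(-12) = -1/12*106 = -53/6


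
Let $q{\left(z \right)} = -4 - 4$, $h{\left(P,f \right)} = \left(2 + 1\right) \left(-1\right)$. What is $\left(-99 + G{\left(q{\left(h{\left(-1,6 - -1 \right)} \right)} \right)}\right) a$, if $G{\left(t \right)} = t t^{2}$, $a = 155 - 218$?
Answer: $38493$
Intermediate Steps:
$a = -63$ ($a = 155 - 218 = -63$)
$h{\left(P,f \right)} = -3$ ($h{\left(P,f \right)} = 3 \left(-1\right) = -3$)
$q{\left(z \right)} = -8$ ($q{\left(z \right)} = -4 - 4 = -8$)
$G{\left(t \right)} = t^{3}$
$\left(-99 + G{\left(q{\left(h{\left(-1,6 - -1 \right)} \right)} \right)}\right) a = \left(-99 + \left(-8\right)^{3}\right) \left(-63\right) = \left(-99 - 512\right) \left(-63\right) = \left(-611\right) \left(-63\right) = 38493$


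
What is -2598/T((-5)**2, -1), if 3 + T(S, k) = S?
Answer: -1299/11 ≈ -118.09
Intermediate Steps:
T(S, k) = -3 + S
-2598/T((-5)**2, -1) = -2598/(-3 + (-5)**2) = -2598/(-3 + 25) = -2598/22 = -2598*1/22 = -1299/11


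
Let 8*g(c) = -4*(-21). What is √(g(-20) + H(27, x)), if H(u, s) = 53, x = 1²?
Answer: √254/2 ≈ 7.9687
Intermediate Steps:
x = 1
g(c) = 21/2 (g(c) = (-4*(-21))/8 = (⅛)*84 = 21/2)
√(g(-20) + H(27, x)) = √(21/2 + 53) = √(127/2) = √254/2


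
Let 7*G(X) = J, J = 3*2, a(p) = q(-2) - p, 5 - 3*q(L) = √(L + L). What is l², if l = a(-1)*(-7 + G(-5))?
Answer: 36980/147 - 59168*I/441 ≈ 251.56 - 134.17*I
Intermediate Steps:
q(L) = 5/3 - √2*√L/3 (q(L) = 5/3 - √(L + L)/3 = 5/3 - √2*√L/3)
a(p) = 5/3 - p - 2*I/3 (a(p) = (5/3 - √2*√(-2)/3) - p = (5/3 - √2*I*√2/3) - p = (5/3 - 2*I/3) - p = 5/3 - p - 2*I/3)
J = 6
G(X) = 6/7 (G(X) = (⅐)*6 = 6/7)
l = -344/21 + 86*I/21 (l = (5/3 - 1*(-1) - 2*I/3)*(-7 + 6/7) = (5/3 + 1 - 2*I/3)*(-43/7) = (8/3 - 2*I/3)*(-43/7) = -344/21 + 86*I/21 ≈ -16.381 + 4.0952*I)
l² = (-344/21 + 86*I/21)²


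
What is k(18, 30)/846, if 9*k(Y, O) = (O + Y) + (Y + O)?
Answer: 16/1269 ≈ 0.012608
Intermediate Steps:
k(Y, O) = 2*O/9 + 2*Y/9 (k(Y, O) = ((O + Y) + (Y + O))/9 = ((O + Y) + (O + Y))/9 = (2*O + 2*Y)/9 = 2*O/9 + 2*Y/9)
k(18, 30)/846 = ((2/9)*30 + (2/9)*18)/846 = (20/3 + 4)*(1/846) = (32/3)*(1/846) = 16/1269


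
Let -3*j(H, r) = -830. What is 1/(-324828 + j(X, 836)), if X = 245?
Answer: -3/973654 ≈ -3.0812e-6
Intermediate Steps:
j(H, r) = 830/3 (j(H, r) = -⅓*(-830) = 830/3)
1/(-324828 + j(X, 836)) = 1/(-324828 + 830/3) = 1/(-973654/3) = -3/973654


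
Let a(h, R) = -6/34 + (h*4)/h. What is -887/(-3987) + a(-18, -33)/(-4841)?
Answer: 72738284/328118139 ≈ 0.22168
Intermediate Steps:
a(h, R) = 65/17 (a(h, R) = -6*1/34 + (4*h)/h = -3/17 + 4 = 65/17)
-887/(-3987) + a(-18, -33)/(-4841) = -887/(-3987) + (65/17)/(-4841) = -887*(-1/3987) + (65/17)*(-1/4841) = 887/3987 - 65/82297 = 72738284/328118139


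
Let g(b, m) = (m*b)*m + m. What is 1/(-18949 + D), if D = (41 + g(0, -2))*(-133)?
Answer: -1/24136 ≈ -4.1432e-5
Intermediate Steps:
g(b, m) = m + b*m² (g(b, m) = (b*m)*m + m = b*m² + m = m + b*m²)
D = -5187 (D = (41 - 2*(1 + 0*(-2)))*(-133) = (41 - 2*(1 + 0))*(-133) = (41 - 2*1)*(-133) = (41 - 2)*(-133) = 39*(-133) = -5187)
1/(-18949 + D) = 1/(-18949 - 5187) = 1/(-24136) = -1/24136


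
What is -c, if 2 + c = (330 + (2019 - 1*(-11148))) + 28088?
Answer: -41583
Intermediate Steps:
c = 41583 (c = -2 + ((330 + (2019 - 1*(-11148))) + 28088) = -2 + ((330 + (2019 + 11148)) + 28088) = -2 + ((330 + 13167) + 28088) = -2 + (13497 + 28088) = -2 + 41585 = 41583)
-c = -1*41583 = -41583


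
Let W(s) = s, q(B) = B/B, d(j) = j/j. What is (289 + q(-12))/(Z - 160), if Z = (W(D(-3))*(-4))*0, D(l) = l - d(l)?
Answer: -29/16 ≈ -1.8125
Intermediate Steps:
d(j) = 1
D(l) = -1 + l (D(l) = l - 1*1 = l - 1 = -1 + l)
q(B) = 1
Z = 0 (Z = ((-1 - 3)*(-4))*0 = -4*(-4)*0 = 16*0 = 0)
(289 + q(-12))/(Z - 160) = (289 + 1)/(0 - 160) = 290/(-160) = 290*(-1/160) = -29/16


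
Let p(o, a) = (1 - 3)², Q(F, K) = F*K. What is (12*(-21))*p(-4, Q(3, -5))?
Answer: -1008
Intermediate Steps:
p(o, a) = 4 (p(o, a) = (-2)² = 4)
(12*(-21))*p(-4, Q(3, -5)) = (12*(-21))*4 = -252*4 = -1008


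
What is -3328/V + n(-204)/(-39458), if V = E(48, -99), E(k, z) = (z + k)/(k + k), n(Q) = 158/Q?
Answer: 25212715087/4024716 ≈ 6264.5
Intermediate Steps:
E(k, z) = (k + z)/(2*k) (E(k, z) = (k + z)/((2*k)) = (k + z)*(1/(2*k)) = (k + z)/(2*k))
V = -17/32 (V = (½)*(48 - 99)/48 = (½)*(1/48)*(-51) = -17/32 ≈ -0.53125)
-3328/V + n(-204)/(-39458) = -3328/(-17/32) + (158/(-204))/(-39458) = -3328*(-32/17) + (158*(-1/204))*(-1/39458) = 106496/17 - 79/102*(-1/39458) = 106496/17 + 79/4024716 = 25212715087/4024716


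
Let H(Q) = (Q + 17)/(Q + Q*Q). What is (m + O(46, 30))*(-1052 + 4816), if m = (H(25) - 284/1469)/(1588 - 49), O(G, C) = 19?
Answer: 4042050436472/56519775 ≈ 71516.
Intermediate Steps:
H(Q) = (17 + Q)/(Q + Q**2)
m = -4727/56519775 (m = ((17 + 25)/(25*(1 + 25)) - 284/1469)/(1588 - 49) = ((1/25)*42/26 - 284*1/1469)/1539 = ((1/25)*(1/26)*42 - 284/1469)*(1/1539) = (21/325 - 284/1469)*(1/1539) = -4727/36725*1/1539 = -4727/56519775 ≈ -8.3634e-5)
(m + O(46, 30))*(-1052 + 4816) = (-4727/56519775 + 19)*(-1052 + 4816) = (1073870998/56519775)*3764 = 4042050436472/56519775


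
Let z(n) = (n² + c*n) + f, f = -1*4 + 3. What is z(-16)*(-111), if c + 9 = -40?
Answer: -115329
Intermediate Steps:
c = -49 (c = -9 - 40 = -49)
f = -1 (f = -4 + 3 = -1)
z(n) = -1 + n² - 49*n (z(n) = (n² - 49*n) - 1 = -1 + n² - 49*n)
z(-16)*(-111) = (-1 + (-16)² - 49*(-16))*(-111) = (-1 + 256 + 784)*(-111) = 1039*(-111) = -115329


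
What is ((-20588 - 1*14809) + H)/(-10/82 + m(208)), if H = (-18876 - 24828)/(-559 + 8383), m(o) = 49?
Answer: -157730321/217768 ≈ -724.30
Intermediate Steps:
H = -1821/326 (H = -43704/7824 = -43704*1/7824 = -1821/326 ≈ -5.5859)
((-20588 - 1*14809) + H)/(-10/82 + m(208)) = ((-20588 - 1*14809) - 1821/326)/(-10/82 + 49) = ((-20588 - 14809) - 1821/326)/(-10*1/82 + 49) = (-35397 - 1821/326)/(-5/41 + 49) = -11541243/(326*2004/41) = -11541243/326*41/2004 = -157730321/217768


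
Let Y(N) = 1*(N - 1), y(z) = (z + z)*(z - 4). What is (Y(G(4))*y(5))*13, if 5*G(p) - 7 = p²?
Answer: 468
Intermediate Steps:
G(p) = 7/5 + p²/5
y(z) = 2*z*(-4 + z) (y(z) = (2*z)*(-4 + z) = 2*z*(-4 + z))
Y(N) = -1 + N (Y(N) = 1*(-1 + N) = -1 + N)
(Y(G(4))*y(5))*13 = ((-1 + (7/5 + (⅕)*4²))*(2*5*(-4 + 5)))*13 = ((-1 + (7/5 + (⅕)*16))*(2*5*1))*13 = ((-1 + (7/5 + 16/5))*10)*13 = ((-1 + 23/5)*10)*13 = ((18/5)*10)*13 = 36*13 = 468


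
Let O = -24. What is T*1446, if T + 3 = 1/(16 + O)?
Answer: -18075/4 ≈ -4518.8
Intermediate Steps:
T = -25/8 (T = -3 + 1/(16 - 24) = -3 + 1/(-8) = -3 - ⅛ = -25/8 ≈ -3.1250)
T*1446 = -25/8*1446 = -18075/4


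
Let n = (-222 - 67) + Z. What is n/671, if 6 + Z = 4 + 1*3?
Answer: -288/671 ≈ -0.42921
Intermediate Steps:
Z = 1 (Z = -6 + (4 + 1*3) = -6 + (4 + 3) = -6 + 7 = 1)
n = -288 (n = (-222 - 67) + 1 = -289 + 1 = -288)
n/671 = -288/671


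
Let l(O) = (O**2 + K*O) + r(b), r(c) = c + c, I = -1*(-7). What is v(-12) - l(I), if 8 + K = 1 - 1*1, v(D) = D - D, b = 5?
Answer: -3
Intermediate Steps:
v(D) = 0
I = 7
K = -8 (K = -8 + (1 - 1*1) = -8 + (1 - 1) = -8 + 0 = -8)
r(c) = 2*c
l(O) = 10 + O**2 - 8*O (l(O) = (O**2 - 8*O) + 2*5 = (O**2 - 8*O) + 10 = 10 + O**2 - 8*O)
v(-12) - l(I) = 0 - (10 + 7**2 - 8*7) = 0 - (10 + 49 - 56) = 0 - 1*3 = 0 - 3 = -3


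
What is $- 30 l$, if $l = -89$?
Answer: $2670$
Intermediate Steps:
$- 30 l = \left(-30\right) \left(-89\right) = 2670$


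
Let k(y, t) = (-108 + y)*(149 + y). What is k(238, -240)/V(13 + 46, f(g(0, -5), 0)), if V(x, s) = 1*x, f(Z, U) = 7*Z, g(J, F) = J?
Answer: 50310/59 ≈ 852.71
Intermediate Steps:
V(x, s) = x
k(238, -240)/V(13 + 46, f(g(0, -5), 0)) = (-16092 + 238**2 + 41*238)/(13 + 46) = (-16092 + 56644 + 9758)/59 = 50310*(1/59) = 50310/59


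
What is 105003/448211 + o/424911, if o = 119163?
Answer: 32675699042/63483261407 ≈ 0.51471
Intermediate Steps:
105003/448211 + o/424911 = 105003/448211 + 119163/424911 = 105003*(1/448211) + 119163*(1/424911) = 105003/448211 + 39721/141637 = 32675699042/63483261407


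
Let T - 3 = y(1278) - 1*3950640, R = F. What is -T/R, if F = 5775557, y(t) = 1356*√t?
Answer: 3950637/5775557 - 4068*√142/5775557 ≈ 0.67563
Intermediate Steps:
R = 5775557
T = -3950637 + 4068*√142 (T = 3 + (1356*√1278 - 1*3950640) = 3 + (1356*(3*√142) - 3950640) = 3 + (4068*√142 - 3950640) = 3 + (-3950640 + 4068*√142) = -3950637 + 4068*√142 ≈ -3.9022e+6)
-T/R = -(-3950637 + 4068*√142)/5775557 = -(-3950637/5775557 + 4068*√142/5775557) = 3950637/5775557 - 4068*√142/5775557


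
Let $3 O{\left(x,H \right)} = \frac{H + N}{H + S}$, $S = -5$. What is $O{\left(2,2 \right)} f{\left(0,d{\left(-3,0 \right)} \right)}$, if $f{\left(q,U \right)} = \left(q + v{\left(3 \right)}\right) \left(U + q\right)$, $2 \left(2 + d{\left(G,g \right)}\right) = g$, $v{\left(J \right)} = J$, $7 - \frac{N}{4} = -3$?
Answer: $28$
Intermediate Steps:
$N = 40$ ($N = 28 - -12 = 28 + 12 = 40$)
$d{\left(G,g \right)} = -2 + \frac{g}{2}$
$O{\left(x,H \right)} = \frac{40 + H}{3 \left(-5 + H\right)}$ ($O{\left(x,H \right)} = \frac{\left(H + 40\right) \frac{1}{H - 5}}{3} = \frac{\left(40 + H\right) \frac{1}{-5 + H}}{3} = \frac{\frac{1}{-5 + H} \left(40 + H\right)}{3} = \frac{40 + H}{3 \left(-5 + H\right)}$)
$f{\left(q,U \right)} = \left(3 + q\right) \left(U + q\right)$ ($f{\left(q,U \right)} = \left(q + 3\right) \left(U + q\right) = \left(3 + q\right) \left(U + q\right)$)
$O{\left(2,2 \right)} f{\left(0,d{\left(-3,0 \right)} \right)} = \frac{40 + 2}{3 \left(-5 + 2\right)} \left(0^{2} + 3 \left(-2 + \frac{1}{2} \cdot 0\right) + 3 \cdot 0 + \left(-2 + \frac{1}{2} \cdot 0\right) 0\right) = \frac{1}{3} \frac{1}{-3} \cdot 42 \left(0 + 3 \left(-2 + 0\right) + 0 + \left(-2 + 0\right) 0\right) = \frac{1}{3} \left(- \frac{1}{3}\right) 42 \left(0 + 3 \left(-2\right) + 0 - 0\right) = - \frac{14 \left(0 - 6 + 0 + 0\right)}{3} = \left(- \frac{14}{3}\right) \left(-6\right) = 28$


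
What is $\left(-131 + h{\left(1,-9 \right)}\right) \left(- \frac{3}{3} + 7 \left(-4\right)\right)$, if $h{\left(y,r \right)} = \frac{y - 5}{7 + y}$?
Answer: $\frac{7627}{2} \approx 3813.5$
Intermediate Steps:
$h{\left(y,r \right)} = \frac{-5 + y}{7 + y}$
$\left(-131 + h{\left(1,-9 \right)}\right) \left(- \frac{3}{3} + 7 \left(-4\right)\right) = \left(-131 + \frac{-5 + 1}{7 + 1}\right) \left(- \frac{3}{3} + 7 \left(-4\right)\right) = \left(-131 + \frac{1}{8} \left(-4\right)\right) \left(\left(-3\right) \frac{1}{3} - 28\right) = \left(-131 + \frac{1}{8} \left(-4\right)\right) \left(-1 - 28\right) = \left(-131 - \frac{1}{2}\right) \left(-29\right) = \left(- \frac{263}{2}\right) \left(-29\right) = \frac{7627}{2}$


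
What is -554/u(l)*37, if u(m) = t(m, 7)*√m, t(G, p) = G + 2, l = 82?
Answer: -10249*√82/3444 ≈ -26.948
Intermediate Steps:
t(G, p) = 2 + G
u(m) = √m*(2 + m) (u(m) = (2 + m)*√m = √m*(2 + m))
-554/u(l)*37 = -554*√82/(82*(2 + 82))*37 = -554*√82/6888*37 = -277*√82/3444*37 = -10249*√82/3444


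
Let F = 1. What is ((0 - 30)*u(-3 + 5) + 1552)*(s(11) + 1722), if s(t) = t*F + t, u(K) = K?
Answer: 2602048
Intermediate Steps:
s(t) = 2*t (s(t) = t*1 + t = t + t = 2*t)
((0 - 30)*u(-3 + 5) + 1552)*(s(11) + 1722) = ((0 - 30)*(-3 + 5) + 1552)*(2*11 + 1722) = (-30*2 + 1552)*(22 + 1722) = (-60 + 1552)*1744 = 1492*1744 = 2602048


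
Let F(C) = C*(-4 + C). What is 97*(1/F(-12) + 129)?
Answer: 2402593/192 ≈ 12514.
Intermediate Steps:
97*(1/F(-12) + 129) = 97*(1/(-12*(-4 - 12)) + 129) = 97*(1/(-12*(-16)) + 129) = 97*(1/192 + 129) = 97*(24769/192) = 2402593/192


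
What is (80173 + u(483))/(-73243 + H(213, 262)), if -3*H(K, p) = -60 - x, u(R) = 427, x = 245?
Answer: -30225/27428 ≈ -1.1020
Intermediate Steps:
H(K, p) = 305/3 (H(K, p) = -(-60 - 1*245)/3 = -(-60 - 245)/3 = -⅓*(-305) = 305/3)
(80173 + u(483))/(-73243 + H(213, 262)) = (80173 + 427)/(-73243 + 305/3) = 80600/(-219424/3) = 80600*(-3/219424) = -30225/27428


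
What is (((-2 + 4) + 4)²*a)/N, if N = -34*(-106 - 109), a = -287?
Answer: -5166/3655 ≈ -1.4134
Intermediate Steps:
N = 7310 (N = -34*(-215) = 7310)
(((-2 + 4) + 4)²*a)/N = (((-2 + 4) + 4)²*(-287))/7310 = ((2 + 4)²*(-287))*(1/7310) = (6²*(-287))*(1/7310) = (36*(-287))*(1/7310) = -10332*1/7310 = -5166/3655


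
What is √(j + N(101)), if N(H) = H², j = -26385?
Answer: 34*I*√14 ≈ 127.22*I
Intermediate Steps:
√(j + N(101)) = √(-26385 + 101²) = √(-26385 + 10201) = √(-16184) = 34*I*√14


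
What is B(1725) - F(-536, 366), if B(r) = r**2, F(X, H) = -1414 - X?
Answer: 2976503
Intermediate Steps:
B(1725) - F(-536, 366) = 1725**2 - (-1414 - 1*(-536)) = 2975625 - (-1414 + 536) = 2975625 - 1*(-878) = 2975625 + 878 = 2976503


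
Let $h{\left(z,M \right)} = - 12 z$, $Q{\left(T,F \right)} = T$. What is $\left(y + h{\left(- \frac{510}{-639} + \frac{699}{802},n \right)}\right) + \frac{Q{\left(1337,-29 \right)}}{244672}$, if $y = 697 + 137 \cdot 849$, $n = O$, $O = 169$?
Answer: $\frac{814958736413759}{6966056512} \approx 1.1699 \cdot 10^{5}$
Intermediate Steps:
$n = 169$
$y = 117010$ ($y = 697 + 116313 = 117010$)
$\left(y + h{\left(- \frac{510}{-639} + \frac{699}{802},n \right)}\right) + \frac{Q{\left(1337,-29 \right)}}{244672} = \left(117010 - 12 \left(- \frac{510}{-639} + \frac{699}{802}\right)\right) + \frac{1337}{244672} = \left(117010 - 12 \left(\left(-510\right) \left(- \frac{1}{639}\right) + 699 \cdot \frac{1}{802}\right)\right) + 1337 \cdot \frac{1}{244672} = \left(117010 - 12 \left(\frac{170}{213} + \frac{699}{802}\right)\right) + \frac{1337}{244672} = \left(117010 - \frac{570454}{28471}\right) + \frac{1337}{244672} = \frac{3330821256}{28471} + \frac{1337}{244672} = \frac{814958736413759}{6966056512}$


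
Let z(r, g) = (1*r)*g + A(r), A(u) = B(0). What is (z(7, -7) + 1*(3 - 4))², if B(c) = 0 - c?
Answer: 2500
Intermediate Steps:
B(c) = -c
A(u) = 0 (A(u) = -1*0 = 0)
z(r, g) = g*r (z(r, g) = (1*r)*g + 0 = r*g + 0 = g*r + 0 = g*r)
(z(7, -7) + 1*(3 - 4))² = (-7*7 + 1*(3 - 4))² = (-49 + 1*(-1))² = (-49 - 1)² = (-50)² = 2500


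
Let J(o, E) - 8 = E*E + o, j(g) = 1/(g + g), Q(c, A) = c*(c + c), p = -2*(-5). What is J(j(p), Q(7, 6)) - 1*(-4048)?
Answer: 273201/20 ≈ 13660.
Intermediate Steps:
p = 10
Q(c, A) = 2*c**2 (Q(c, A) = c*(2*c) = 2*c**2)
j(g) = 1/(2*g)
J(o, E) = 8 + o + E**2 (J(o, E) = 8 + (E*E + o) = 8 + (E**2 + o) = 8 + (o + E**2) = 8 + o + E**2)
J(j(p), Q(7, 6)) - 1*(-4048) = (8 + (1/2)/10 + (2*7**2)**2) - 1*(-4048) = (8 + (1/2)*(1/10) + (2*49)**2) + 4048 = (8 + 1/20 + 98**2) + 4048 = (8 + 1/20 + 9604) + 4048 = 192241/20 + 4048 = 273201/20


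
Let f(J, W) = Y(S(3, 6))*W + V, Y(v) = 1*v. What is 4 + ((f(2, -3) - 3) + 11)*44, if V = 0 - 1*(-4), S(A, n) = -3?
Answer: 928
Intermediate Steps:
Y(v) = v
V = 4 (V = 0 + 4 = 4)
f(J, W) = 4 - 3*W (f(J, W) = -3*W + 4 = 4 - 3*W)
4 + ((f(2, -3) - 3) + 11)*44 = 4 + (((4 - 3*(-3)) - 3) + 11)*44 = 4 + (((4 + 9) - 3) + 11)*44 = 4 + ((13 - 3) + 11)*44 = 4 + (10 + 11)*44 = 4 + 21*44 = 4 + 924 = 928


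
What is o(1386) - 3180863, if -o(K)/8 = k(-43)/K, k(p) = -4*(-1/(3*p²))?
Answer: -12227463213289/3844071 ≈ -3.1809e+6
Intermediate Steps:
k(p) = 4/(3*p²) (k(p) = -(-4)/(3*p²) = 4/(3*p²))
o(K) = -32/(5547*K) (o(K) = -8*(4/3)/(-43)²/K = -8*(4/3)*(1/1849)/K = -32/(5547*K))
o(1386) - 3180863 = -32/5547/1386 - 3180863 = -32/5547*1/1386 - 3180863 = -16/3844071 - 3180863 = -12227463213289/3844071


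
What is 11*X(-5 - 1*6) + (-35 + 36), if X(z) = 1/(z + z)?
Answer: ½ ≈ 0.50000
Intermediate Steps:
X(z) = 1/(2*z)
11*X(-5 - 1*6) + (-35 + 36) = 11*(1/(2*(-5 - 1*6))) + (-35 + 36) = 11*(1/(2*(-5 - 6))) + 1 = 11*((½)/(-11)) + 1 = 11*((½)*(-1/11)) + 1 = 11*(-1/22) + 1 = -½ + 1 = ½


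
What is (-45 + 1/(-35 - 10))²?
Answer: 4104676/2025 ≈ 2027.0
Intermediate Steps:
(-45 + 1/(-35 - 10))² = (-45 + 1/(-45))² = (-45 - 1/45)² = (-2026/45)² = 4104676/2025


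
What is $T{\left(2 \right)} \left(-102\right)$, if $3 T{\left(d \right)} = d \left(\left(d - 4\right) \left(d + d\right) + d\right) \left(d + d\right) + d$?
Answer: $1564$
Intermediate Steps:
$T{\left(d \right)} = \frac{d}{3} + \frac{2 d^{2} \left(d + 2 d \left(-4 + d\right)\right)}{3}$ ($T{\left(d \right)} = \frac{d \left(\left(d - 4\right) \left(d + d\right) + d\right) \left(d + d\right) + d}{3} = \frac{d \left(\left(-4 + d\right) 2 d + d\right) 2 d + d}{3} = \frac{d \left(2 d \left(-4 + d\right) + d\right) 2 d + d}{3} = \frac{d \left(d + 2 d \left(-4 + d\right)\right) 2 d + d}{3} = \frac{d 2 d \left(d + 2 d \left(-4 + d\right)\right) + d}{3} = \frac{2 d^{2} \left(d + 2 d \left(-4 + d\right)\right) + d}{3} = \frac{d + 2 d^{2} \left(d + 2 d \left(-4 + d\right)\right)}{3} = \frac{d}{3} + \frac{2 d^{2} \left(d + 2 d \left(-4 + d\right)\right)}{3}$)
$T{\left(2 \right)} \left(-102\right) = \frac{1}{3} \cdot 2 \left(1 - 14 \cdot 2^{2} + 4 \cdot 2^{3}\right) \left(-102\right) = \frac{1}{3} \cdot 2 \left(1 - 56 + 4 \cdot 8\right) \left(-102\right) = \frac{1}{3} \cdot 2 \left(1 - 56 + 32\right) \left(-102\right) = \frac{1}{3} \cdot 2 \left(-23\right) \left(-102\right) = \left(- \frac{46}{3}\right) \left(-102\right) = 1564$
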